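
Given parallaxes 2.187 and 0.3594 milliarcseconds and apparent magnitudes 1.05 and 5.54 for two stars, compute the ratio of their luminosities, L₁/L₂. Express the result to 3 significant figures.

L₁/L₂ = 1.69

d₁ = 1/p₁ = 1/0.002187″ = 457.25 pc; d₂ = 1/p₂ = 1/0.0003594″ = 2782.4 pc.
M₁ = m₁ − 5 log₁₀ d₁ + 5 = 1.05 − 13.3008 + 5 = -7.2508.
M₂ = 5.54 − 17.2221 + 5 = -6.6821.
L₁/L₂ = 10^(0.4(M₂ − M₁)) = 10^(0.4 × 0.5687) = 10^0.22748 = 1.6884.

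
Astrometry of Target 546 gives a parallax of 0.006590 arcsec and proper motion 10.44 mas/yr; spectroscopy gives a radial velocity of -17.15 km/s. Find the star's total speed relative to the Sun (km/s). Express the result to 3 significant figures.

18.7 km/s

d = 1/p = 1/0.006590″ = 151.75 pc.
μ = 10.44 mas/yr = 0.01044 ″/yr.
v_t = 4.740 μ d = 4.740 × 0.01044 × 151.75 = 7.5094 km/s.
v = √(v_r² + v_t²) = √((-17.15)² + 7.5094²) = √350.514 = 18.722 km/s.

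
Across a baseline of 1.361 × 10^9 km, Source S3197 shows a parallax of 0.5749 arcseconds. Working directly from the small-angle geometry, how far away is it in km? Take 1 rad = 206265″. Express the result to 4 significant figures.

θ = 0.5749″ = 0.5749/206265 = 2.7872 × 10^-6 rad.
d = B/θ = (1.361 × 10^9) / (2.7872 × 10^-6) = 4.8830 × 10^14 km.

4.883 × 10^14 km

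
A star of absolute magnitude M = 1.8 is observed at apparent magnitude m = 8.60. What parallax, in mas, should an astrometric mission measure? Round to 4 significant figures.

m − M = 8.60 − 1.8 = 6.80.
d = 10^((m−M)/5 + 1) = 10^2.360 = 229.09 pc.
p = 1/d = 1/229.09 = 0.0043651 arcsec = 4.3651 mas.

4.365 mas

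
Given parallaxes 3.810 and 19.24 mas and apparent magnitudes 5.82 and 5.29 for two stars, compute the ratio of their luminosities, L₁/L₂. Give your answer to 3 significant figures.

d₁ = 1/p₁ = 1/0.003810″ = 262.47 pc; d₂ = 1/p₂ = 1/0.01924″ = 51.975 pc.
M₁ = m₁ − 5 log₁₀ d₁ + 5 = 5.82 − 12.0954 + 5 = -1.2754.
M₂ = 5.29 − 8.5790 + 5 = 1.7110.
L₁/L₂ = 10^(0.4(M₂ − M₁)) = 10^(0.4 × 2.9864) = 10^1.19456 = 15.652.

L₁/L₂ = 15.7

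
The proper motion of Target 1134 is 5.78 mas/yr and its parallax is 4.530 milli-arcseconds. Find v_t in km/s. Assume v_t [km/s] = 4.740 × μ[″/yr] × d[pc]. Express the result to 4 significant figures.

6.048 km/s

d = 1/p = 1/0.004530″ = 220.75 pc.
μ = 5.78 mas/yr = 0.00578 ″/yr.
v_t = 4.74 × μ × d = 4.74 × 0.00578 × 220.75 = 6.0479 km/s.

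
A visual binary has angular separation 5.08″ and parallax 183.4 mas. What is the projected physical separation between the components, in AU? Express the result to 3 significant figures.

d = 1/p = 1/0.1834″ = 5.4526 pc.
At distance d (pc), an angle of θ arcsec spans θ·d AU: s = 5.08 × 5.4526 = 27.699 AU.

27.7 AU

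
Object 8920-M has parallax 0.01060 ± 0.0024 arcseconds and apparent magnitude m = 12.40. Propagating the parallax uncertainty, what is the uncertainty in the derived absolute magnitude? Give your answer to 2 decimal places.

M = m − 5 log₁₀ d + 5 = m + 5 log₁₀ p + 5, so ∂M/∂p = 5/(p ln 10).
σ_M = (5/ln 10) · (σ_p/p) = 2.1715 × 0.0024/0.01060 = 2.1715 × 0.22642 = 0.49167.

σ_M = 0.49 mag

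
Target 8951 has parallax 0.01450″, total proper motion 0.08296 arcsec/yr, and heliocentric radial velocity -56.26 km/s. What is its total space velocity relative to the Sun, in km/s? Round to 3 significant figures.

d = 1/p = 1/0.01450″ = 68.966 pc.
v_t = 4.740 μ d = 4.740 × 0.08296 × 68.966 = 27.12 km/s.
v = √(v_r² + v_t²) = √((-56.26)² + 27.12²) = √3900.68 = 62.455 km/s.

62.5 km/s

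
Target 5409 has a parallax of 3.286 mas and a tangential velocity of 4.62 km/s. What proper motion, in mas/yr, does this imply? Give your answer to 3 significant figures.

3.20 mas/yr

d = 1/p = 1/0.003286″ = 304.32 pc.
μ = v_t / (4.74 d) = 4.62 / (4.74 × 304.32) = 4.62 / 1442.5 = 0.0032028 ″/yr = 3.2028 mas/yr.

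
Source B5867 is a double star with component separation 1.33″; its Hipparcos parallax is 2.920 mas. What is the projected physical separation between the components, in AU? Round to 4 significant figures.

455.5 AU

d = 1/p = 1/0.002920″ = 342.47 pc.
At distance d (pc), an angle of θ arcsec spans θ·d AU: s = 1.33 × 342.47 = 455.49 AU.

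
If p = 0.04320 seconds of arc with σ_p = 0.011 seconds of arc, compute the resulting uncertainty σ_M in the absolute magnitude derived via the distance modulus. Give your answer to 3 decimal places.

σ_M = 0.553 mag

M = m − 5 log₁₀ d + 5 = m + 5 log₁₀ p + 5, so ∂M/∂p = 5/(p ln 10).
σ_M = (5/ln 10) · (σ_p/p) = 2.1715 × 0.011/0.04320 = 2.1715 × 0.25463 = 0.55293.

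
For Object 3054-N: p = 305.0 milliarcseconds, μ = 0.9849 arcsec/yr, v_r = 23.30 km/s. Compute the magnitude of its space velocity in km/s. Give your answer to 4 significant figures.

d = 1/p = 1/0.3050″ = 3.2787 pc.
v_t = 4.740 μ d = 4.740 × 0.9849 × 3.2787 = 15.306 km/s.
v = √(v_r² + v_t²) = √(23.30² + 15.306²) = √777.164 = 27.878 km/s.

27.88 km/s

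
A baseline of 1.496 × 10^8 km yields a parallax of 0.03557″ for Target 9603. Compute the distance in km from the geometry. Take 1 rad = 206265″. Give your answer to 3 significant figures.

θ = 0.03557″ = 0.03557/206265 = 1.7245 × 10^-7 rad.
d = B/θ = (1.496 × 10^8) / (1.7245 × 10^-7) = 8.6750 × 10^14 km.

8.68 × 10^14 km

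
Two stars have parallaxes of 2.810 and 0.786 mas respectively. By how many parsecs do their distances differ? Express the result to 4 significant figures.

d_A = 1/0.002810″ = 355.87 pc; d_B = 1/0.0007860″ = 1272.3 pc.
|d_B − d_A| = |1272.3 − 355.87| = 916.43 pc.

916.4 pc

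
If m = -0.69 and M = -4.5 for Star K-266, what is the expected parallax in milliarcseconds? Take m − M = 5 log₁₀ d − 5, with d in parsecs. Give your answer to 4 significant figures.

m − M = -0.69 − (-4.5) = 3.81.
d = 10^((m−M)/5 + 1) = 10^1.762 = 57.81 pc.
p = 1/d = 1/57.81 = 0.017298 arcsec = 17.298 mas.

17.30 mas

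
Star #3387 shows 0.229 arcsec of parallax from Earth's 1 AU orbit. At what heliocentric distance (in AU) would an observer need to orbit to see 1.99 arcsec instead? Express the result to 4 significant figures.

Parallax scales linearly with baseline: p ∝ B, so B = p_target / p_Earth × 1 AU.
B = 1.99 / 0.229 = 8.69 AU.

8.690 AU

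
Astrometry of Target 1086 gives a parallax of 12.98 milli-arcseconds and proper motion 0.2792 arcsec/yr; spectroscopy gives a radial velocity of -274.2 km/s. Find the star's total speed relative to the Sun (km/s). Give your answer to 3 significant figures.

293 km/s

d = 1/p = 1/0.01298″ = 77.042 pc.
v_t = 4.740 μ d = 4.740 × 0.2792 × 77.042 = 101.96 km/s.
v = √(v_r² + v_t²) = √((-274.2)² + 101.96²) = √85581.5 = 292.54 km/s.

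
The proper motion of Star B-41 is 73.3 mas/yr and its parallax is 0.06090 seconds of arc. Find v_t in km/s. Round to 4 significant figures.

d = 1/p = 1/0.06090″ = 16.42 pc.
μ = 73.3 mas/yr = 0.0733 ″/yr.
v_t = 4.74 × μ × d = 4.74 × 0.0733 × 16.42 = 5.705 km/s.

5.705 km/s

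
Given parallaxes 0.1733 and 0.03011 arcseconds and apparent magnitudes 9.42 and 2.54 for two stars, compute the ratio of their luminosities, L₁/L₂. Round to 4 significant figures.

d₁ = 1/p₁ = 1/0.1733″ = 5.7703 pc; d₂ = 1/p₂ = 1/0.03011″ = 33.212 pc.
M₁ = m₁ − 5 log₁₀ d₁ + 5 = 9.42 − 3.8060 + 5 = 10.6140.
M₂ = 2.54 − 7.6065 + 5 = -0.0665.
L₁/L₂ = 10^(0.4(M₂ − M₁)) = 10^(0.4 × (-10.6805)) = 10^(-4.27220) = 0.000053432.

L₁/L₂ = 5.343 × 10^-5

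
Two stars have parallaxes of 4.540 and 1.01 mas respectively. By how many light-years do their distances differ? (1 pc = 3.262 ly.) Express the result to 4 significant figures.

2511 ly

d_A = 1/0.004540″ = 220.26 pc; d_B = 1/0.001010″ = 990.1 pc.
|d_B − d_A| = |990.1 − 220.26| = 769.84 pc = 769.84 × 3.262 ly = 2511.2 ly.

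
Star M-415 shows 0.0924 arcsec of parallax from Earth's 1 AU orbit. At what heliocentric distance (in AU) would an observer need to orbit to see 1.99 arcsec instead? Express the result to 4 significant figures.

Parallax scales linearly with baseline: p ∝ B, so B = p_target / p_Earth × 1 AU.
B = 1.99 / 0.0924 = 21.537 AU.

21.54 AU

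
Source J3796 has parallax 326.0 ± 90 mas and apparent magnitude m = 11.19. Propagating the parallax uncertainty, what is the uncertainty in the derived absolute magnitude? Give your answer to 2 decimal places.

M = m − 5 log₁₀ d + 5 = m + 5 log₁₀ p + 5, so ∂M/∂p = 5/(p ln 10).
σ_M = (5/ln 10) · (σ_p/p) = 2.1715 × 90/326.0 = 2.1715 × 0.27607 = 0.59949.

σ_M = 0.60 mag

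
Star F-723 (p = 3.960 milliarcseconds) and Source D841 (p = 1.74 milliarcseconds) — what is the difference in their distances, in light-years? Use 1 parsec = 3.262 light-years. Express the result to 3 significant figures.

1050 ly

d_A = 1/0.003960″ = 252.53 pc; d_B = 1/0.001740″ = 574.71 pc.
|d_B − d_A| = |574.71 − 252.53| = 322.18 pc = 322.18 × 3.262 ly = 1051 ly.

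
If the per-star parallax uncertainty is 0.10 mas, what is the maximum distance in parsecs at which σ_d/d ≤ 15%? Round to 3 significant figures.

σ_d/d = σ_p/p, so the condition is σ_p/p ≤ 0.15, i.e. p ≥ σ_p/0.15.
p_min = 0.10/0.15 = 0.66667 mas = 0.00066667 arcsec.
d_max = 1/p_min = 1/0.00066667 = 1500 pc.

1500 pc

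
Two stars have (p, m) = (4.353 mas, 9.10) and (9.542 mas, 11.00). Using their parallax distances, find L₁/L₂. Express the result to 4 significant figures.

d₁ = 1/p₁ = 1/0.004353″ = 229.73 pc; d₂ = 1/p₂ = 1/0.009542″ = 104.8 pc.
M₁ = m₁ − 5 log₁₀ d₁ + 5 = 9.10 − 11.8061 + 5 = 2.2939.
M₂ = 11.00 − 10.1018 + 5 = 5.8982.
L₁/L₂ = 10^(0.4(M₂ − M₁)) = 10^(0.4 × 3.6043) = 10^1.44172 = 27.652.

L₁/L₂ = 27.65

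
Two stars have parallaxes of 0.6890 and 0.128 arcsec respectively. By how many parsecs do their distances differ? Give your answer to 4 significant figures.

6.361 pc

d_A = 1/0.6890″ = 1.4514 pc; d_B = 1/0.1280″ = 7.8125 pc.
|d_B − d_A| = |7.8125 − 1.4514| = 6.3611 pc.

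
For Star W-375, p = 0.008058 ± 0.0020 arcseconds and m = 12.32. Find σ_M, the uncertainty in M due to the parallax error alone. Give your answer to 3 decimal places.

M = m − 5 log₁₀ d + 5 = m + 5 log₁₀ p + 5, so ∂M/∂p = 5/(p ln 10).
σ_M = (5/ln 10) · (σ_p/p) = 2.1715 × 0.0020/0.008058 = 2.1715 × 0.2482 = 0.53897.

σ_M = 0.539 mag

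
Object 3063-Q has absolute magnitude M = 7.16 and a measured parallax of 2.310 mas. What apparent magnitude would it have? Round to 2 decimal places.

m = 15.34

d = 1/p = 1/0.002310″ = 432.9 pc.
m − M = 5 log₁₀ d − 5 = 5 log₁₀(432.9) − 5 = 13.1819 − 5 = 8.1819.
m = M + (m − M) = 7.16 + 8.1819 = 15.34.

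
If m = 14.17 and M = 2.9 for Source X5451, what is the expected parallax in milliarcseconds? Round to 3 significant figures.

0.557 mas

m − M = 14.17 − 2.9 = 11.27.
d = 10^((m−M)/5 + 1) = 10^3.254 = 1794.7 pc.
p = 1/d = 1/1794.7 = 0.0005572 arcsec = 0.5572 mas.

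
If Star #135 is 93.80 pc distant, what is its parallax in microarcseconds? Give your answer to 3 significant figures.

10700 μas

p = 1/d = 1/93.8 = 0.010661 arcsec.
= 0.010661 × 10⁶ = 10661 μas.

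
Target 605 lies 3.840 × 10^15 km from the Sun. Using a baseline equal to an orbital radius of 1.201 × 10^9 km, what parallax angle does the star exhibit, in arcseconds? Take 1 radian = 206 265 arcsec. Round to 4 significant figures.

θ ≈ B/d = (1.201 × 10^9) / (3.840 × 10^15) = 3.1276 × 10^-7 rad.
In arcseconds: 3.1276 × 10^-7 × 206265 = 0.064511″.

0.06451 arcsec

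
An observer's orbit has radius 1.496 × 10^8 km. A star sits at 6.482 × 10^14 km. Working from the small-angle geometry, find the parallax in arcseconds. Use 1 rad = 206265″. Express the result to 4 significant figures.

0.04760 arcsec

θ ≈ B/d = (1.496 × 10^8) / (6.482 × 10^14) = 2.3079 × 10^-7 rad.
In arcseconds: 2.3079 × 10^-7 × 206265 = 0.047604″.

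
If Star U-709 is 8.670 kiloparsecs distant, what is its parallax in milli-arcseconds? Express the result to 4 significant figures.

d = 8.670 kpc = 8670 pc.
p = 1/d = 1/8670 = 0.00011534 arcsec.
= 0.00011534 × 1000 = 0.11534 mas.

0.1153 mas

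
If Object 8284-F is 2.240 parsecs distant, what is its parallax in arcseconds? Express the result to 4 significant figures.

p = 1/d = 1/2.24 = 0.44643 arcsec.

0.4464 arcsec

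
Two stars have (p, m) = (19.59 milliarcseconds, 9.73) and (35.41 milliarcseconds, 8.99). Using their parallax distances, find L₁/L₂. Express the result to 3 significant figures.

d₁ = 1/p₁ = 1/0.01959″ = 51.046 pc; d₂ = 1/p₂ = 1/0.03541″ = 28.241 pc.
M₁ = m₁ − 5 log₁₀ d₁ + 5 = 9.73 − 8.5398 + 5 = 6.1902.
M₂ = 8.99 − 7.2544 + 5 = 6.7356.
L₁/L₂ = 10^(0.4(M₂ − M₁)) = 10^(0.4 × 0.5454) = 10^0.21816 = 1.6526.

L₁/L₂ = 1.65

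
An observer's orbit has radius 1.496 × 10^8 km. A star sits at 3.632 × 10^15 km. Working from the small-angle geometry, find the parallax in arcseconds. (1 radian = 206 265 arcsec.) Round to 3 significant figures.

θ ≈ B/d = (1.496 × 10^8) / (3.632 × 10^15) = 4.1189 × 10^-8 rad.
In arcseconds: 4.1189 × 10^-8 × 206265 = 0.0084958″.

0.00850 arcsec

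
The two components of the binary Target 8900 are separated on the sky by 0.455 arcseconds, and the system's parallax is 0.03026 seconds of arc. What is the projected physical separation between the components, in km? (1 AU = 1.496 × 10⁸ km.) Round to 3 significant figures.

d = 1/p = 1/0.03026″ = 33.047 pc.
At distance d (pc), an angle of θ arcsec spans θ·d AU: s = 0.455 × 33.047 = 15.036 AU.
= 15.036 × 1.496 × 10⁸ km = 2.2494 × 10^9 km.

2.25 × 10^9 km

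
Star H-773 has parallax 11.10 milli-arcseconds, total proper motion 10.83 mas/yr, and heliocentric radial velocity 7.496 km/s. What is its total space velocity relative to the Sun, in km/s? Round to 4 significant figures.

d = 1/p = 1/0.01110″ = 90.09 pc.
μ = 10.83 mas/yr = 0.01083 ″/yr.
v_t = 4.740 μ d = 4.740 × 0.01083 × 90.09 = 4.6247 km/s.
v = √(v_r² + v_t²) = √(7.496² + 4.6247²) = √77.5779 = 8.8078 km/s.

8.808 km/s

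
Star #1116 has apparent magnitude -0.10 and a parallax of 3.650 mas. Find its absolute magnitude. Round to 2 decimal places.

d = 1/p = 1/0.003650″ = 273.97 pc.
m − M = 5 log₁₀(273.97) − 5 = 12.1885 − 5 = 7.1885.
M = m − (m − M) = -0.10 − 7.1885 = -7.29.

M = -7.29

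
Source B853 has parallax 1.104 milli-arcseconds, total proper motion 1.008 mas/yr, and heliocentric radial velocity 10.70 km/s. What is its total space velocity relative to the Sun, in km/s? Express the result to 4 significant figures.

d = 1/p = 1/0.001104″ = 905.8 pc.
μ = 1.008 mas/yr = 0.001008 ″/yr.
v_t = 4.740 μ d = 4.740 × 0.001008 × 905.8 = 4.3278 km/s.
v = √(v_r² + v_t²) = √(10.70² + 4.3278²) = √133.22 = 11.542 km/s.

11.54 km/s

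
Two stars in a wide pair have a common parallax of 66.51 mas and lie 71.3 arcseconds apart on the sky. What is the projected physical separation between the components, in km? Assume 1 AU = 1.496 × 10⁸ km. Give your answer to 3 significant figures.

1.60 × 10^11 km

d = 1/p = 1/0.06651″ = 15.035 pc.
At distance d (pc), an angle of θ arcsec spans θ·d AU: s = 71.3 × 15.035 = 1072 AU.
= 1072 × 1.496 × 10⁸ km = 1.6037 × 10^11 km.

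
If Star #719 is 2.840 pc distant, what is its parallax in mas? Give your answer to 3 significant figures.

p = 1/d = 1/2.84 = 0.35211 arcsec.
= 0.35211 × 1000 = 352.11 mas.

352 mas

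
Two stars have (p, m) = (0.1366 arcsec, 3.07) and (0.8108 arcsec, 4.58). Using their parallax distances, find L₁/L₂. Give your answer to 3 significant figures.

d₁ = 1/p₁ = 1/0.1366″ = 7.3206 pc; d₂ = 1/p₂ = 1/0.8108″ = 1.2333 pc.
M₁ = m₁ − 5 log₁₀ d₁ + 5 = 3.07 − 4.3227 + 5 = 3.7473.
M₂ = 4.58 − 0.4553 + 5 = 9.1247.
L₁/L₂ = 10^(0.4(M₂ − M₁)) = 10^(0.4 × 5.3774) = 10^2.15096 = 141.57.

L₁/L₂ = 142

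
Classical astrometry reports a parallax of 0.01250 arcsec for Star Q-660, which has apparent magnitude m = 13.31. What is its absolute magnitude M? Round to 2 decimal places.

d = 1/p = 1/0.01250″ = 80 pc.
m − M = 5 log₁₀(80) − 5 = 9.5154 − 5 = 4.5154.
M = m − (m − M) = 13.31 − 4.5154 = 8.79.

M = 8.79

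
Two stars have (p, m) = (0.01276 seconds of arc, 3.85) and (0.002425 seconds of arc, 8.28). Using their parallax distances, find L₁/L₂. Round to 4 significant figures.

d₁ = 1/p₁ = 1/0.01276″ = 78.37 pc; d₂ = 1/p₂ = 1/0.002425″ = 412.37 pc.
M₁ = m₁ − 5 log₁₀ d₁ + 5 = 3.85 − 9.4707 + 5 = -0.6207.
M₂ = 8.28 − 13.0764 + 5 = 0.2036.
L₁/L₂ = 10^(0.4(M₂ − M₁)) = 10^(0.4 × 0.8243) = 10^0.32972 = 2.1366.

L₁/L₂ = 2.137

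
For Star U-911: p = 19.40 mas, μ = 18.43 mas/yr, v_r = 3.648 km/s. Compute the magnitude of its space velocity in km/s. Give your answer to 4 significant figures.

5.795 km/s

d = 1/p = 1/0.01940″ = 51.546 pc.
μ = 18.43 mas/yr = 0.01843 ″/yr.
v_t = 4.740 μ d = 4.740 × 0.01843 × 51.546 = 4.503 km/s.
v = √(v_r² + v_t²) = √(3.648² + 4.503²) = √33.5849 = 5.7952 km/s.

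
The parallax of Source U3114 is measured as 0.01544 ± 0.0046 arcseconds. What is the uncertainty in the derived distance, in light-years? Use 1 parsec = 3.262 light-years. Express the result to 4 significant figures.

d = 1/p, so σ_d = σ_p / p².
σ_d = 0.00460 / (0.01544)² = 0.00460 / 0.00023839 = 19.296 pc = 19.296 × 3.262 ly = 62.944 ly.

62.94 ly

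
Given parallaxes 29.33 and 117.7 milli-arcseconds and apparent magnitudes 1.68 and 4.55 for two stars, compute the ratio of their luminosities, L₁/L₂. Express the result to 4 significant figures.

L₁/L₂ = 226.4

d₁ = 1/p₁ = 1/0.02933″ = 34.095 pc; d₂ = 1/p₂ = 1/0.1177″ = 8.4962 pc.
M₁ = m₁ − 5 log₁₀ d₁ + 5 = 1.68 − 7.6635 + 5 = -0.9835.
M₂ = 4.55 − 4.6461 + 5 = 4.9039.
L₁/L₂ = 10^(0.4(M₂ − M₁)) = 10^(0.4 × 5.8874) = 10^2.35496 = 226.44.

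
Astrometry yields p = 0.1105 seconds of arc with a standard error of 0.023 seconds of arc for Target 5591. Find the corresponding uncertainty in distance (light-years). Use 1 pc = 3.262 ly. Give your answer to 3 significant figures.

6.14 ly

d = 1/p, so σ_d = σ_p / p².
σ_d = 0.0230 / (0.1105)² = 0.0230 / 0.01221 = 1.8837 pc = 1.8837 × 3.262 ly = 6.1446 ly.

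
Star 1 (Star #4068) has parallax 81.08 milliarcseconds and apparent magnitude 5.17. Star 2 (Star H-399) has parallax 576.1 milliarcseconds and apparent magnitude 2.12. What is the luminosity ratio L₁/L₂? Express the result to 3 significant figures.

d₁ = 1/p₁ = 1/0.08108″ = 12.333 pc; d₂ = 1/p₂ = 1/0.5761″ = 1.7358 pc.
M₁ = m₁ − 5 log₁₀ d₁ + 5 = 5.17 − 5.4553 + 5 = 4.7147.
M₂ = 2.12 − 1.1975 + 5 = 5.9225.
L₁/L₂ = 10^(0.4(M₂ − M₁)) = 10^(0.4 × 1.2078) = 10^0.48312 = 3.0417.

L₁/L₂ = 3.04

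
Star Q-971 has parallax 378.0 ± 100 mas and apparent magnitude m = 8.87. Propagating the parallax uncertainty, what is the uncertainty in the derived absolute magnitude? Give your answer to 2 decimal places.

M = m − 5 log₁₀ d + 5 = m + 5 log₁₀ p + 5, so ∂M/∂p = 5/(p ln 10).
σ_M = (5/ln 10) · (σ_p/p) = 2.1715 × 100/378.0 = 2.1715 × 0.26455 = 0.57447.

σ_M = 0.57 mag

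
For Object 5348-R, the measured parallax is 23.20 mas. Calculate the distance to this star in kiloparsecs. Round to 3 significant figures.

p = 23.20 mas = 0.02320 arcsec.
d = 1/p = 1/0.02320 = 43.103 pc.
= 0.043103 kpc.

0.0431 kpc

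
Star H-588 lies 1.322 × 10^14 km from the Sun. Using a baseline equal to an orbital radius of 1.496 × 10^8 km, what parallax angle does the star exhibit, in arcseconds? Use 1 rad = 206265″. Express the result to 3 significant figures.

0.233 arcsec

θ ≈ B/d = (1.496 × 10^8) / (1.322 × 10^14) = 1.1316 × 10^-6 rad.
In arcseconds: 1.1316 × 10^-6 × 206265 = 0.23341″.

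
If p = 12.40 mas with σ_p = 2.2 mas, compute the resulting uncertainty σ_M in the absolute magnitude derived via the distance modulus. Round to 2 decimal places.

σ_M = 0.39 mag

M = m − 5 log₁₀ d + 5 = m + 5 log₁₀ p + 5, so ∂M/∂p = 5/(p ln 10).
σ_M = (5/ln 10) · (σ_p/p) = 2.1715 × 2.2/12.40 = 2.1715 × 0.17742 = 0.38527.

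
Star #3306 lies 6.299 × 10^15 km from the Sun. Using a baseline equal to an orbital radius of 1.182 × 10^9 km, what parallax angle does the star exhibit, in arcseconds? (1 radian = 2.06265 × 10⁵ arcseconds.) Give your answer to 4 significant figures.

0.03871 arcsec

θ ≈ B/d = (1.182 × 10^9) / (6.299 × 10^15) = 1.8765 × 10^-7 rad.
In arcseconds: 1.8765 × 10^-7 × 206265 = 0.038706″.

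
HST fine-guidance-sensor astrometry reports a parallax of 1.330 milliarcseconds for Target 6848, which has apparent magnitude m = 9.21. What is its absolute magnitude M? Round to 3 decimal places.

M = -0.171

d = 1/p = 1/0.001330″ = 751.88 pc.
m − M = 5 log₁₀(751.88) − 5 = 14.3807 − 5 = 9.3807.
M = m − (m − M) = 9.21 − 9.3807 = -0.171.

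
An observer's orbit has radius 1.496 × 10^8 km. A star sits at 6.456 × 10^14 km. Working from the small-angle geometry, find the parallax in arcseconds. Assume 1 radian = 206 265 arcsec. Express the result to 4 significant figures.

0.04780 arcsec

θ ≈ B/d = (1.496 × 10^8) / (6.456 × 10^14) = 2.3172 × 10^-7 rad.
In arcseconds: 2.3172 × 10^-7 × 206265 = 0.047796″.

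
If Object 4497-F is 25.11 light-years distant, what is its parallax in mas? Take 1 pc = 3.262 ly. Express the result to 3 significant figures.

d = 25.11 ly ÷ 3.262 = 7.6977 pc.
p = 1/d = 1/7.6977 = 0.12991 arcsec.
= 0.12991 × 1000 = 129.91 mas.

130 mas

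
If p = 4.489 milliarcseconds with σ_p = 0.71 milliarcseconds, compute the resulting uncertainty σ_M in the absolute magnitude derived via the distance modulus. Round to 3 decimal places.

M = m − 5 log₁₀ d + 5 = m + 5 log₁₀ p + 5, so ∂M/∂p = 5/(p ln 10).
σ_M = (5/ln 10) · (σ_p/p) = 2.1715 × 0.71/4.489 = 2.1715 × 0.15816 = 0.34344.

σ_M = 0.343 mag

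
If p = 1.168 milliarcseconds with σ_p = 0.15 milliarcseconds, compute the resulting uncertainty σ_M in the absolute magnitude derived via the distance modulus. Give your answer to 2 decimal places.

σ_M = 0.28 mag

M = m − 5 log₁₀ d + 5 = m + 5 log₁₀ p + 5, so ∂M/∂p = 5/(p ln 10).
σ_M = (5/ln 10) · (σ_p/p) = 2.1715 × 0.15/1.168 = 2.1715 × 0.12842 = 0.27886.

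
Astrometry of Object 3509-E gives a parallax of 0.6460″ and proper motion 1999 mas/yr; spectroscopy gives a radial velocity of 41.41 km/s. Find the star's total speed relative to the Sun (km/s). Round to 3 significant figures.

d = 1/p = 1/0.6460″ = 1.548 pc.
μ = 1999 mas/yr = 1.999 ″/yr.
v_t = 4.740 μ d = 4.740 × 1.999 × 1.548 = 14.668 km/s.
v = √(v_r² + v_t²) = √(41.41² + 14.668²) = √1929.94 = 43.931 km/s.

43.9 km/s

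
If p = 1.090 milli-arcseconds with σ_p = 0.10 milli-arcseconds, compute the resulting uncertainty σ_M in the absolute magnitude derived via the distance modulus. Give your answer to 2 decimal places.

M = m − 5 log₁₀ d + 5 = m + 5 log₁₀ p + 5, so ∂M/∂p = 5/(p ln 10).
σ_M = (5/ln 10) · (σ_p/p) = 2.1715 × 0.10/1.090 = 2.1715 × 0.091743 = 0.19922.

σ_M = 0.20 mag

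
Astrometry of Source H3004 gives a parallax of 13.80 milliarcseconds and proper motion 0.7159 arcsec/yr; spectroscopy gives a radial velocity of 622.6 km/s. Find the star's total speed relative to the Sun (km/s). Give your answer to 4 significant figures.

d = 1/p = 1/0.01380″ = 72.464 pc.
v_t = 4.740 μ d = 4.740 × 0.7159 × 72.464 = 245.9 km/s.
v = √(v_r² + v_t²) = √(622.6² + 245.9²) = √448098 = 669.4 km/s.

669.4 km/s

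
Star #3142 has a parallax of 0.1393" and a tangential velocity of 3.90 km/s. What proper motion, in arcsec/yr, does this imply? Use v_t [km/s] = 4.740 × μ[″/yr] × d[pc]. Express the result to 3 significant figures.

d = 1/p = 1/0.1393″ = 7.1788 pc.
μ = v_t / (4.74 d) = 3.90 / (4.74 × 7.1788) = 3.90 / 34.028 = 0.11461 ″/yr.

0.115 arcsec/yr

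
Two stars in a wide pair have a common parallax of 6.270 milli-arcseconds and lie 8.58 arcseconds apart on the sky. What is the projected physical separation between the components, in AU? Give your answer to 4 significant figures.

d = 1/p = 1/0.006270″ = 159.49 pc.
At distance d (pc), an angle of θ arcsec spans θ·d AU: s = 8.58 × 159.49 = 1368.4 AU.

1368 AU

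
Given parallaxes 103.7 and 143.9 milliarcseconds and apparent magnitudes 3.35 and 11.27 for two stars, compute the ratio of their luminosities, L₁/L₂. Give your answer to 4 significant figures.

L₁/L₂ = 2835

d₁ = 1/p₁ = 1/0.1037″ = 9.6432 pc; d₂ = 1/p₂ = 1/0.1439″ = 6.9493 pc.
M₁ = m₁ − 5 log₁₀ d₁ + 5 = 3.35 − 4.9211 + 5 = 3.4289.
M₂ = 11.27 − 4.2097 + 5 = 12.0603.
L₁/L₂ = 10^(0.4(M₂ − M₁)) = 10^(0.4 × 8.6314) = 10^3.45256 = 2835.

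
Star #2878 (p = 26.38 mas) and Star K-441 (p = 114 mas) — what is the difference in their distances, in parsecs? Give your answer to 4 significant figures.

d_A = 1/0.02638″ = 37.908 pc; d_B = 1/0.1140″ = 8.7719 pc.
|d_B − d_A| = |8.7719 − 37.908| = 29.136 pc.

29.14 pc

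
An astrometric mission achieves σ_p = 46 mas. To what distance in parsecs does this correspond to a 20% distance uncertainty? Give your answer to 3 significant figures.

σ_d/d = σ_p/p, so the condition is σ_p/p ≤ 0.20, i.e. p ≥ σ_p/0.20.
p_min = 46/0.20 = 230 mas = 0.23 arcsec.
d_max = 1/p_min = 1/0.23 = 4.3478 pc.

4.35 pc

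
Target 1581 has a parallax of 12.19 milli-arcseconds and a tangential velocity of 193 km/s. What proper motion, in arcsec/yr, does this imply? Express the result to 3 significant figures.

d = 1/p = 1/0.01219″ = 82.034 pc.
μ = v_t / (4.74 d) = 193 / (4.74 × 82.034) = 193 / 388.84 = 0.49635 ″/yr.

0.496 arcsec/yr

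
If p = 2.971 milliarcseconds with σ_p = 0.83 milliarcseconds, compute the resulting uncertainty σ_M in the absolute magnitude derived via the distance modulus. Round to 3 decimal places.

σ_M = 0.607 mag

M = m − 5 log₁₀ d + 5 = m + 5 log₁₀ p + 5, so ∂M/∂p = 5/(p ln 10).
σ_M = (5/ln 10) · (σ_p/p) = 2.1715 × 0.83/2.971 = 2.1715 × 0.27937 = 0.60665.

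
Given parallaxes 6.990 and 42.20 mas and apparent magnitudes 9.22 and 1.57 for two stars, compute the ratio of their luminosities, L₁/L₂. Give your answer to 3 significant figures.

L₁/L₂ = 0.0317

d₁ = 1/p₁ = 1/0.006990″ = 143.06 pc; d₂ = 1/p₂ = 1/0.04220″ = 23.697 pc.
M₁ = m₁ − 5 log₁₀ d₁ + 5 = 9.22 − 10.7776 + 5 = 3.4424.
M₂ = 1.57 − 6.8735 + 5 = -0.3035.
L₁/L₂ = 10^(0.4(M₂ − M₁)) = 10^(0.4 × (-3.7459)) = 10^(-1.49836) = 0.031742.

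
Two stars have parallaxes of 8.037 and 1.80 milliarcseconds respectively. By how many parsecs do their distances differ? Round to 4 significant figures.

431.1 pc

d_A = 1/0.008037″ = 124.42 pc; d_B = 1/0.001800″ = 555.56 pc.
|d_B − d_A| = |555.56 − 124.42| = 431.14 pc.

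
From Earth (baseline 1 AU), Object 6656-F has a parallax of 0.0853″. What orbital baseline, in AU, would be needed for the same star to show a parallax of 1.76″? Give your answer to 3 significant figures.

20.6 AU

Parallax scales linearly with baseline: p ∝ B, so B = p_target / p_Earth × 1 AU.
B = 1.76 / 0.0853 = 20.633 AU.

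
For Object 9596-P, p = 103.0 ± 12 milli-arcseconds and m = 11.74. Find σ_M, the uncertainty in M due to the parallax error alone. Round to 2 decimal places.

M = m − 5 log₁₀ d + 5 = m + 5 log₁₀ p + 5, so ∂M/∂p = 5/(p ln 10).
σ_M = (5/ln 10) · (σ_p/p) = 2.1715 × 12/103.0 = 2.1715 × 0.1165 = 0.25298.

σ_M = 0.25 mag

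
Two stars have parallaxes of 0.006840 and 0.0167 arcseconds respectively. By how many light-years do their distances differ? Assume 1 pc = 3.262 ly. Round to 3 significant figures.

282 ly

d_A = 1/0.006840″ = 146.2 pc; d_B = 1/0.01670″ = 59.88 pc.
|d_B − d_A| = |59.88 − 146.2| = 86.32 pc = 86.32 × 3.262 ly = 281.58 ly.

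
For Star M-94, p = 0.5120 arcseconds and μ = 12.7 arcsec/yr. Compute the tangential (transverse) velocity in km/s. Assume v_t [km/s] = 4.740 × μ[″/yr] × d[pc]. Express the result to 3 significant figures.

d = 1/p = 1/0.5120″ = 1.9531 pc.
v_t = 4.74 × μ × d = 4.74 × 12.7 × 1.9531 = 117.57 km/s.

118 km/s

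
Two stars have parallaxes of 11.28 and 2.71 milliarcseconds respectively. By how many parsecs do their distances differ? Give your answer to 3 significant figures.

d_A = 1/0.01128″ = 88.652 pc; d_B = 1/0.002710″ = 369 pc.
|d_B − d_A| = |369 − 88.652| = 280.35 pc.

280 pc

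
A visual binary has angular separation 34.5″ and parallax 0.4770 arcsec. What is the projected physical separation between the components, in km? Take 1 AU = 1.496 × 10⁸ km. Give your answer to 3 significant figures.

d = 1/p = 1/0.4770″ = 2.0964 pc.
At distance d (pc), an angle of θ arcsec spans θ·d AU: s = 34.5 × 2.0964 = 72.326 AU.
= 72.326 × 1.496 × 10⁸ km = 1.0820 × 10^10 km.

1.08 × 10^10 km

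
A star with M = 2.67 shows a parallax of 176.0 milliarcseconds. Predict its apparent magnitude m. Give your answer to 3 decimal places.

d = 1/p = 1/0.1760″ = 5.6818 pc.
m − M = 5 log₁₀ d − 5 = 5 log₁₀(5.6818) − 5 = 3.7724 − 5 = -1.2276.
m = M + (m − M) = 2.67 + (-1.2276) = 1.442.

m = 1.442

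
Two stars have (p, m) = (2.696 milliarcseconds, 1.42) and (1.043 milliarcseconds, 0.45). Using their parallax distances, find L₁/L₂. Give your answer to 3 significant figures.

L₁/L₂ = 0.0613

d₁ = 1/p₁ = 1/0.002696″ = 370.92 pc; d₂ = 1/p₂ = 1/0.001043″ = 958.77 pc.
M₁ = m₁ − 5 log₁₀ d₁ + 5 = 1.42 − 12.8464 + 5 = -6.4264.
M₂ = 0.45 − 14.9086 + 5 = -9.4586.
L₁/L₂ = 10^(0.4(M₂ − M₁)) = 10^(0.4 × (-3.0322)) = 10^(-1.21288) = 0.061252.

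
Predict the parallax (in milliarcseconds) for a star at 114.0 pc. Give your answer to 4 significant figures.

p = 1/d = 1/114 = 0.0087719 arcsec.
= 0.0087719 × 1000 = 8.7719 mas.

8.772 mas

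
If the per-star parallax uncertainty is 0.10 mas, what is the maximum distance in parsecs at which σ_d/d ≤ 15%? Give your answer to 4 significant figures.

σ_d/d = σ_p/p, so the condition is σ_p/p ≤ 0.15, i.e. p ≥ σ_p/0.15.
p_min = 0.10/0.15 = 0.66667 mas = 0.00066667 arcsec.
d_max = 1/p_min = 1/0.00066667 = 1500 pc.

1500 pc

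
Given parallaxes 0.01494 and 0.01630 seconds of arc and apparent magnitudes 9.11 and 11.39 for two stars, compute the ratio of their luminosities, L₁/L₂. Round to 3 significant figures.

d₁ = 1/p₁ = 1/0.01494″ = 66.934 pc; d₂ = 1/p₂ = 1/0.01630″ = 61.35 pc.
M₁ = m₁ − 5 log₁₀ d₁ + 5 = 9.11 − 9.1282 + 5 = 4.9818.
M₂ = 11.39 − 8.9391 + 5 = 7.4509.
L₁/L₂ = 10^(0.4(M₂ − M₁)) = 10^(0.4 × 2.4691) = 10^0.98764 = 9.7194.

L₁/L₂ = 9.72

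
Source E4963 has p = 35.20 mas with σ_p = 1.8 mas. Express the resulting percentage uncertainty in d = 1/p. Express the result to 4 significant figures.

For d = 1/p, |σ_d/d| = |σ_p/p|.
σ_p/p = 1.8 / 35.20 = 0.051136 = 5.1136%.

5.114%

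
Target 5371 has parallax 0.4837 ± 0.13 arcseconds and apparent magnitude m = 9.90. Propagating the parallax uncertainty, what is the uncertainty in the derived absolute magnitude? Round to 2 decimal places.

σ_M = 0.58 mag

M = m − 5 log₁₀ d + 5 = m + 5 log₁₀ p + 5, so ∂M/∂p = 5/(p ln 10).
σ_M = (5/ln 10) · (σ_p/p) = 2.1715 × 0.13/0.4837 = 2.1715 × 0.26876 = 0.58361.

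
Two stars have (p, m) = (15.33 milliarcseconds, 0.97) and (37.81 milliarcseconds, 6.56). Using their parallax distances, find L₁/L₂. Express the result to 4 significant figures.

d₁ = 1/p₁ = 1/0.01533″ = 65.232 pc; d₂ = 1/p₂ = 1/0.03781″ = 26.448 pc.
M₁ = m₁ − 5 log₁₀ d₁ + 5 = 0.97 − 9.0723 + 5 = -3.1023.
M₂ = 6.56 − 7.1120 + 5 = 4.4480.
L₁/L₂ = 10^(0.4(M₂ − M₁)) = 10^(0.4 × 7.5503) = 10^3.02012 = 1047.4.

L₁/L₂ = 1047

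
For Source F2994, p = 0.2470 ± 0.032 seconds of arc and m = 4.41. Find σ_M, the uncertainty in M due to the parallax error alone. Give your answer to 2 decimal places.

σ_M = 0.28 mag

M = m − 5 log₁₀ d + 5 = m + 5 log₁₀ p + 5, so ∂M/∂p = 5/(p ln 10).
σ_M = (5/ln 10) · (σ_p/p) = 2.1715 × 0.032/0.2470 = 2.1715 × 0.12955 = 0.28132.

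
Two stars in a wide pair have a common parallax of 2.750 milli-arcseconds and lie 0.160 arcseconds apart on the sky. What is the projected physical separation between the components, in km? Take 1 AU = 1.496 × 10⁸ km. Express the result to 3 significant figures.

8.70 × 10^9 km

d = 1/p = 1/0.002750″ = 363.64 pc.
At distance d (pc), an angle of θ arcsec spans θ·d AU: s = 0.160 × 363.64 = 58.182 AU.
= 58.182 × 1.496 × 10⁸ km = 8.7040 × 10^9 km.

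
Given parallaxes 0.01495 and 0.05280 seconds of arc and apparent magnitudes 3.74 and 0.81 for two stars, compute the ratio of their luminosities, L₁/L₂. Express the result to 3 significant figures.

d₁ = 1/p₁ = 1/0.01495″ = 66.89 pc; d₂ = 1/p₂ = 1/0.05280″ = 18.939 pc.
M₁ = m₁ − 5 log₁₀ d₁ + 5 = 3.74 − 9.1268 + 5 = -0.3868.
M₂ = 0.81 − 6.3868 + 5 = -0.5768.
L₁/L₂ = 10^(0.4(M₂ − M₁)) = 10^(0.4 × (-0.1900)) = 10^(-0.07600) = 0.83946.

L₁/L₂ = 0.839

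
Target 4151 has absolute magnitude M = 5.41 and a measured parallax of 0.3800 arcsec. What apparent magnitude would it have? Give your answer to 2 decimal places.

m = 2.51

d = 1/p = 1/0.3800″ = 2.6316 pc.
m − M = 5 log₁₀ d − 5 = 5 log₁₀(2.6316) − 5 = 2.1011 − 5 = -2.8989.
m = M + (m − M) = 5.41 + (-2.8989) = 2.51.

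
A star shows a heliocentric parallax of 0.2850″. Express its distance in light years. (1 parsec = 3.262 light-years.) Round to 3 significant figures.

11.4 light years

d = 1/p = 1/0.2850 = 3.5088 pc.
In light-years: 3.5088 × 3.262 = 11.446 ly.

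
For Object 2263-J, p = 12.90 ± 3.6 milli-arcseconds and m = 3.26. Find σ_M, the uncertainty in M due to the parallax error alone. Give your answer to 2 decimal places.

σ_M = 0.61 mag

M = m − 5 log₁₀ d + 5 = m + 5 log₁₀ p + 5, so ∂M/∂p = 5/(p ln 10).
σ_M = (5/ln 10) · (σ_p/p) = 2.1715 × 3.6/12.90 = 2.1715 × 0.27907 = 0.606.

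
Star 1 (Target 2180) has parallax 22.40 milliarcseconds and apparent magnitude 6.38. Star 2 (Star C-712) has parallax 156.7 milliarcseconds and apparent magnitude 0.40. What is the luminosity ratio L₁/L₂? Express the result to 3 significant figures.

d₁ = 1/p₁ = 1/0.02240″ = 44.643 pc; d₂ = 1/p₂ = 1/0.1567″ = 6.3816 pc.
M₁ = m₁ − 5 log₁₀ d₁ + 5 = 6.38 − 8.2488 + 5 = 3.1312.
M₂ = 0.40 − 4.0246 + 5 = 1.3754.
L₁/L₂ = 10^(0.4(M₂ − M₁)) = 10^(0.4 × (-1.7558)) = 10^(-0.70232) = 0.19846.

L₁/L₂ = 0.198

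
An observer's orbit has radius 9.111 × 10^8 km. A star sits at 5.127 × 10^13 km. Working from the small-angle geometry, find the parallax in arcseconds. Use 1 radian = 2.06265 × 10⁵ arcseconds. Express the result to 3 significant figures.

3.67 arcsec

θ ≈ B/d = (9.111 × 10^8) / (5.127 × 10^13) = 1.7771 × 10^-5 rad.
In arcseconds: 1.7771 × 10^-5 × 206265 = 3.6655″.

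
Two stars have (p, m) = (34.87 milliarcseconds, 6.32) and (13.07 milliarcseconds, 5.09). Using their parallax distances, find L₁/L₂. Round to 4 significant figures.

d₁ = 1/p₁ = 1/0.03487″ = 28.678 pc; d₂ = 1/p₂ = 1/0.01307″ = 76.511 pc.
M₁ = m₁ − 5 log₁₀ d₁ + 5 = 6.32 − 7.2877 + 5 = 4.0323.
M₂ = 5.09 − 9.4186 + 5 = 0.6714.
L₁/L₂ = 10^(0.4(M₂ − M₁)) = 10^(0.4 × (-3.3609)) = 10^(-1.34436) = 0.045252.

L₁/L₂ = 0.04525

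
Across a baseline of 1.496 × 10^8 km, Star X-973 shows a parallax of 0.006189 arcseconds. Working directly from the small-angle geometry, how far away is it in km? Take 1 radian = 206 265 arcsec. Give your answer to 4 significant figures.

θ = 0.006189″ = 0.006189/206265 = 3.0005 × 10^-8 rad.
d = B/θ = (1.496 × 10^8) / (3.0005 × 10^-8) = 4.9858 × 10^15 km.

4.986 × 10^15 km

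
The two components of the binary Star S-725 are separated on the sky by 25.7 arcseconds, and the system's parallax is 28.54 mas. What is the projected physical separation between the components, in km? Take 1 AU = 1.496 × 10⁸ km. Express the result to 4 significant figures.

d = 1/p = 1/0.02854″ = 35.039 pc.
At distance d (pc), an angle of θ arcsec spans θ·d AU: s = 25.7 × 35.039 = 900.5 AU.
= 900.5 × 1.496 × 10⁸ km = 1.3471 × 10^11 km.

1.347 × 10^11 km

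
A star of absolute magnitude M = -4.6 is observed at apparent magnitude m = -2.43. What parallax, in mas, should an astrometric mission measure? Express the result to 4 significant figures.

m − M = -2.43 − (-4.6) = 2.17.
d = 10^((m−M)/5 + 1) = 10^1.434 = 27.164 pc.
p = 1/d = 1/27.164 = 0.036813 arcsec = 36.813 mas.

36.81 mas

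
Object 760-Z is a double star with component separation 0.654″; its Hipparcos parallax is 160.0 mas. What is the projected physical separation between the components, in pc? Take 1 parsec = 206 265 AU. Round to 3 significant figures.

1.98 × 10^-5 pc

d = 1/p = 1/0.1600″ = 6.25 pc.
At distance d (pc), an angle of θ arcsec spans θ·d AU: s = 0.654 × 6.25 = 4.0875 AU.
= 4.0875 / 206265 = 1.9817 × 10^-5 pc.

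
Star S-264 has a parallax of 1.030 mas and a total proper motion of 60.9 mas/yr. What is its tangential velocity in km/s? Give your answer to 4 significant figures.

d = 1/p = 1/0.001030″ = 970.87 pc.
μ = 60.9 mas/yr = 0.0609 ″/yr.
v_t = 4.74 × μ × d = 4.74 × 0.0609 × 970.87 = 280.26 km/s.

280.3 km/s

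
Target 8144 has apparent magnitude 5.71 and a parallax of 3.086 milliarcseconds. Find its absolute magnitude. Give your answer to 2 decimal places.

d = 1/p = 1/0.003086″ = 324.04 pc.
m − M = 5 log₁₀(324.04) − 5 = 12.5530 − 5 = 7.5530.
M = m − (m − M) = 5.71 − 7.5530 = -1.84.

M = -1.84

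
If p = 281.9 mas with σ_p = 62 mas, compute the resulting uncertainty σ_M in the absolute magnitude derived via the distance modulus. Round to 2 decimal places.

M = m − 5 log₁₀ d + 5 = m + 5 log₁₀ p + 5, so ∂M/∂p = 5/(p ln 10).
σ_M = (5/ln 10) · (σ_p/p) = 2.1715 × 62/281.9 = 2.1715 × 0.21994 = 0.4776.

σ_M = 0.48 mag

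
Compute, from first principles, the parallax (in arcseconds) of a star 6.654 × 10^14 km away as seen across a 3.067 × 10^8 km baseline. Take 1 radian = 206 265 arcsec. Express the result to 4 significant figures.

θ ≈ B/d = (3.067 × 10^8) / (6.654 × 10^14) = 4.6093 × 10^-7 rad.
In arcseconds: 4.6093 × 10^-7 × 206265 = 0.095074″.

0.09507 arcsec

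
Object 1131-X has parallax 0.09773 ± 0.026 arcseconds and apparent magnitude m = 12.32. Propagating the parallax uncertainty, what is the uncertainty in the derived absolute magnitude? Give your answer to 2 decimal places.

M = m − 5 log₁₀ d + 5 = m + 5 log₁₀ p + 5, so ∂M/∂p = 5/(p ln 10).
σ_M = (5/ln 10) · (σ_p/p) = 2.1715 × 0.026/0.09773 = 2.1715 × 0.26604 = 0.57771.

σ_M = 0.58 mag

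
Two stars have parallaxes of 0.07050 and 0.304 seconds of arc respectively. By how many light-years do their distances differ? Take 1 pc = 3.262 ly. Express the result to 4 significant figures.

35.54 ly

d_A = 1/0.07050″ = 14.184 pc; d_B = 1/0.3040″ = 3.2895 pc.
|d_B − d_A| = |3.2895 − 14.184| = 10.895 pc = 10.895 × 3.262 ly = 35.539 ly.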